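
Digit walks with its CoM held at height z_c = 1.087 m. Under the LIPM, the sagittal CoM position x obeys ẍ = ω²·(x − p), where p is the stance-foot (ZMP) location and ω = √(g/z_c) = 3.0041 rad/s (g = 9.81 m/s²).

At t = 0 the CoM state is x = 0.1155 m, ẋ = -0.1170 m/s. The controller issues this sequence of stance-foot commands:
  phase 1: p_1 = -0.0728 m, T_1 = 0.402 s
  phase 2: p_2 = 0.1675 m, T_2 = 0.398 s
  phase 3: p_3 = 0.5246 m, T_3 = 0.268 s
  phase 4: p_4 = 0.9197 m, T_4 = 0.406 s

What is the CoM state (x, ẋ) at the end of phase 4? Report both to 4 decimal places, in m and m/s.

phase 1: p=-0.0728, T=0.402, ωT=1.207648, cosh=1.822253, sinh=1.523354; start (x,ẋ)=(0.115500, -0.117000) → end (x,ẋ)=(0.211001, 0.648515)
phase 2: p=0.1675, T=0.398, ωT=1.195632, cosh=1.804079, sinh=1.501566; start (x,ẋ)=(0.211001, 0.648515) → end (x,ẋ)=(0.570132, 1.366197)
phase 3: p=0.5246, T=0.268, ωT=0.805099, cosh=1.341981, sinh=0.894937; start (x,ẋ)=(0.570132, 1.366197) → end (x,ẋ)=(0.992700, 1.955821)
phase 4: p=0.9197, T=0.406, ωT=1.219665, cosh=1.840691, sinh=1.545361; start (x,ẋ)=(0.992700, 1.955821) → end (x,ẋ)=(2.060178, 3.938957)

x = 2.0602, ẋ = 3.9390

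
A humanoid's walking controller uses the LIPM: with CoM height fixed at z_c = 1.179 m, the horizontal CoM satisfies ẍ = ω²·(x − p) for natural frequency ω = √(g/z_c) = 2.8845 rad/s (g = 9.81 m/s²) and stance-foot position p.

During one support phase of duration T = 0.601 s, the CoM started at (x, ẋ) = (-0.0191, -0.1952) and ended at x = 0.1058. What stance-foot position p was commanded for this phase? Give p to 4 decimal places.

ωT = 2.8845·0.601 = 1.733585; cosh(ωT) = 2.918780, sinh(ωT) = 2.742130
x(T) = p + (x₀−p)·cosh(ωT) + (ẋ₀/ω)·sinh(ωT) ⇒ p·(1 − cosh) = x(T) − x₀·cosh − (ẋ₀/ω)·sinh
numerator   = 0.1058 − (-0.0191)·2.918780 − (-0.1952/2.8845)·2.742130 = 0.347114
denominator = 1 − 2.918780 = -1.918780
p = 0.347114 / -1.918780 = -0.1809

p = -0.1809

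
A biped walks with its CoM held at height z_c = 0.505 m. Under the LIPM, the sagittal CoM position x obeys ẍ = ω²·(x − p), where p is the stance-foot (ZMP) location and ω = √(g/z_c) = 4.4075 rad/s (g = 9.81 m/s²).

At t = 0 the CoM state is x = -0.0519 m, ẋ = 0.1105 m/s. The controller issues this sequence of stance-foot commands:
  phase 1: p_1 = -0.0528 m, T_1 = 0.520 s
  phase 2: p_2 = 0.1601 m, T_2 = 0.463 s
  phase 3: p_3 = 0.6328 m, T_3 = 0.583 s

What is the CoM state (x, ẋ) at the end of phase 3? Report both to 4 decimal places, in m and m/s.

phase 1: p=-0.0528, T=0.520, ωT=2.291900, cosh=4.997396, sinh=4.896322; start (x,ẋ)=(-0.051900, 0.110500) → end (x,ẋ)=(0.074453, 0.571635)
phase 2: p=0.1601, T=0.463, ωT=2.040672, cosh=3.912862, sinh=3.782921; start (x,ẋ)=(0.074453, 0.571635) → end (x,ẋ)=(0.315604, 0.808714)
phase 3: p=0.6328, T=0.583, ωT=2.569572, cosh=6.568404, sinh=6.491836; start (x,ẋ)=(0.315604, 0.808714) → end (x,ẋ)=(-0.259512, -3.763896)

x = -0.2595, ẋ = -3.7639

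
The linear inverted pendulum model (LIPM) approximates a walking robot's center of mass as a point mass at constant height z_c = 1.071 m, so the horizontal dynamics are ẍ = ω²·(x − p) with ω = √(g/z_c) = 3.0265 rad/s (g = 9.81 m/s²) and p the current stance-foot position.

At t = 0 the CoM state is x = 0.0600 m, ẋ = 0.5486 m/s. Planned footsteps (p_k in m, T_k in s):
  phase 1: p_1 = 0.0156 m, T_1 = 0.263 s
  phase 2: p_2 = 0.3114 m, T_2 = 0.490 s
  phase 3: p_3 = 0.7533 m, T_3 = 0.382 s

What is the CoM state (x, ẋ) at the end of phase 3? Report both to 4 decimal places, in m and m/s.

phase 1: p=0.0156, T=0.263, ωT=0.795969, cosh=1.333866, sinh=0.882723; start (x,ẋ)=(0.060000, 0.548600) → end (x,ẋ)=(0.234831, 0.850376)
phase 2: p=0.3114, T=0.490, ωT=1.482985, cosh=2.316519, sinh=2.089560; start (x,ẋ)=(0.234831, 0.850376) → end (x,ẋ)=(0.721144, 1.485685)
phase 3: p=0.7533, T=0.382, ωT=1.156123, cosh=1.746147, sinh=1.431443; start (x,ẋ)=(0.721144, 1.485685) → end (x,ẋ)=(1.399835, 2.454915)

x = 1.3998, ẋ = 2.4549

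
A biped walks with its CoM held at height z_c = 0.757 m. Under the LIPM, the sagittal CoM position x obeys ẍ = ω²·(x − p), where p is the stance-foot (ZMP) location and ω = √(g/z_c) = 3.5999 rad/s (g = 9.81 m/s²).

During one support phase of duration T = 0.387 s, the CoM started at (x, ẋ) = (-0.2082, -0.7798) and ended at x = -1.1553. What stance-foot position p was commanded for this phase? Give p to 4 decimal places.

ωT = 3.5999·0.387 = 1.393161; cosh(ωT) = 2.137926, sinh(ωT) = 1.889637
x(T) = p + (x₀−p)·cosh(ωT) + (ẋ₀/ω)·sinh(ωT) ⇒ p·(1 − cosh) = x(T) − x₀·cosh − (ẋ₀/ω)·sinh
numerator   = -1.1553 − (-0.2082)·2.137926 − (-0.7798/3.5999)·1.889637 = -0.300856
denominator = 1 − 2.137926 = -1.137926
p = -0.300856 / -1.137926 = 0.2644

p = 0.2644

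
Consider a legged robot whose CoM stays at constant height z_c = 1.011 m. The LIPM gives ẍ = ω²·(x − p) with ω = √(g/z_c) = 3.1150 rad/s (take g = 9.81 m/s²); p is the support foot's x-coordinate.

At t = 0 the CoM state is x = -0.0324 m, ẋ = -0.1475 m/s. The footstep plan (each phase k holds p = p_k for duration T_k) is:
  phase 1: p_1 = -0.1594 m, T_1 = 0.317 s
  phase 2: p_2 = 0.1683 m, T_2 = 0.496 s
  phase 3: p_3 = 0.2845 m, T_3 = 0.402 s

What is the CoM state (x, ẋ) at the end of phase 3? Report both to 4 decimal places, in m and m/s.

phase 1: p=-0.1594, T=0.317, ωT=0.987455, cosh=1.528459, sinh=1.155935; start (x,ẋ)=(-0.032400, -0.147500) → end (x,ẋ)=(-0.020021, 0.231846)
phase 2: p=0.1683, T=0.496, ωT=1.545040, cosh=2.450731, sinh=2.237428; start (x,ẋ)=(-0.020021, 0.231846) → end (x,ẋ)=(-0.126695, -0.744328)
phase 3: p=0.2845, T=0.402, ωT=1.252230, cosh=1.892001, sinh=1.606134; start (x,ẋ)=(-0.126695, -0.744328) → end (x,ẋ)=(-0.877266, -3.465521)

x = -0.8773, ẋ = -3.4655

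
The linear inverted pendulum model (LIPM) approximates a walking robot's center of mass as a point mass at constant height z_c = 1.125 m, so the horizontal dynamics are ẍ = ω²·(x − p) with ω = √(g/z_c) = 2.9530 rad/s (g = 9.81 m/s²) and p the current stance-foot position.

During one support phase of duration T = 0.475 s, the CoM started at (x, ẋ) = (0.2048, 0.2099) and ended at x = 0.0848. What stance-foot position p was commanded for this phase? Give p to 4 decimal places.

ωT = 2.9530·0.475 = 1.402675; cosh(ωT) = 2.156000, sinh(ωT) = 1.910062
x(T) = p + (x₀−p)·cosh(ωT) + (ẋ₀/ω)·sinh(ωT) ⇒ p·(1 − cosh) = x(T) − x₀·cosh − (ẋ₀/ω)·sinh
numerator   = 0.0848 − (0.2048)·2.156000 − (0.2099/2.9530)·1.910062 = -0.492517
denominator = 1 − 2.156000 = -1.156000
p = -0.492517 / -1.156000 = 0.4261

p = 0.4261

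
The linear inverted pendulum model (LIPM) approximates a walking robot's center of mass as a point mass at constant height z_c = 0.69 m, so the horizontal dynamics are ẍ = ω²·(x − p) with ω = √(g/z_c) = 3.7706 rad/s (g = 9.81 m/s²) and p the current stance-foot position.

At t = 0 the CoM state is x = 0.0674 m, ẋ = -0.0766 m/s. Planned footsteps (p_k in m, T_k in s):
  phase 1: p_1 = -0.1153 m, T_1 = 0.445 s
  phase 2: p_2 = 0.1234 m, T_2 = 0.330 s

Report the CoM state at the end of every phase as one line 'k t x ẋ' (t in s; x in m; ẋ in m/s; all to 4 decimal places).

1 0.4450 0.3384 1.5677
2 0.7750 1.1890 4.2362

phase 1: p=-0.1153, T=0.445, ωT=1.677917, cosh=2.770577, sinh=2.583814; start (x,ẋ)=(0.067400, -0.076600) → end (x,ẋ)=(0.338394, 1.567734)
phase 2: p=0.1234, T=0.330, ωT=1.244298, cosh=1.879320, sinh=1.591177; start (x,ẋ)=(0.338394, 1.567734) → end (x,ẋ)=(1.189020, 4.236173)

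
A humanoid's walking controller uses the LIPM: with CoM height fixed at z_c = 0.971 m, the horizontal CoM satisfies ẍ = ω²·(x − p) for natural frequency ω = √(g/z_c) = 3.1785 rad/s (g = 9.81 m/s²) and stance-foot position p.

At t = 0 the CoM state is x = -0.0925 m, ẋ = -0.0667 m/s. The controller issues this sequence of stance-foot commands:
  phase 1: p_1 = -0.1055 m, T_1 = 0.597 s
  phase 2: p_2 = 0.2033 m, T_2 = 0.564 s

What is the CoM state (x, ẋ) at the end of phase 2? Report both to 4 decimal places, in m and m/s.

phase 1: p=-0.1055, T=0.597, ωT=1.897564, cosh=3.409782, sinh=3.259849; start (x,ẋ)=(-0.092500, -0.066700) → end (x,ẋ)=(-0.129580, -0.092734)
phase 2: p=0.2033, T=0.564, ωT=1.792674, cosh=3.086002, sinh=2.919488; start (x,ẋ)=(-0.129580, -0.092734) → end (x,ẋ)=(-0.909145, -3.375167)

x = -0.9091, ẋ = -3.3752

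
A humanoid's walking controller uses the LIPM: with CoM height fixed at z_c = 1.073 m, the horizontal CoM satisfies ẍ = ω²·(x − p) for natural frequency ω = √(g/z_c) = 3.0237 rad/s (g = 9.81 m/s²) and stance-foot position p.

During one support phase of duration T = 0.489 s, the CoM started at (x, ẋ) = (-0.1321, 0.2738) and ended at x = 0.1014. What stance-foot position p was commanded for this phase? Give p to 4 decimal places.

p = -0.1667

ωT = 3.0237·0.489 = 1.478589; cosh(ωT) = 2.307356, sinh(ωT) = 2.079397
x(T) = p + (x₀−p)·cosh(ωT) + (ẋ₀/ω)·sinh(ωT) ⇒ p·(1 − cosh) = x(T) − x₀·cosh − (ẋ₀/ω)·sinh
numerator   = 0.1014 − (-0.1321)·2.307356 − (0.2738/3.0237)·2.079397 = 0.217910
denominator = 1 − 2.307356 = -1.307356
p = 0.217910 / -1.307356 = -0.1667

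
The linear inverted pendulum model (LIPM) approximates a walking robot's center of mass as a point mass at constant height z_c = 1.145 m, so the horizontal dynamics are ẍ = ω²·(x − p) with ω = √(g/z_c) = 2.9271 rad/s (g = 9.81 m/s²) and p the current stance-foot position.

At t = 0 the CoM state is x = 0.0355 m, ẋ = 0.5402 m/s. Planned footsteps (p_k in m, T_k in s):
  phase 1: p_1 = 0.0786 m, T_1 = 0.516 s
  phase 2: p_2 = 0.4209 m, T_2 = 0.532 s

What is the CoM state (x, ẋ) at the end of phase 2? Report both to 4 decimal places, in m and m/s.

x = 1.0872, ẋ = 2.1926

phase 1: p=0.0786, T=0.516, ωT=1.510384, cosh=2.374646, sinh=2.153821; start (x,ẋ)=(0.035500, 0.540200) → end (x,ẋ)=(0.373743, 1.011062)
phase 2: p=0.4209, T=0.532, ωT=1.557217, cosh=2.478159, sinh=2.267438; start (x,ẋ)=(0.373743, 1.011062) → end (x,ẋ)=(1.087243, 2.192592)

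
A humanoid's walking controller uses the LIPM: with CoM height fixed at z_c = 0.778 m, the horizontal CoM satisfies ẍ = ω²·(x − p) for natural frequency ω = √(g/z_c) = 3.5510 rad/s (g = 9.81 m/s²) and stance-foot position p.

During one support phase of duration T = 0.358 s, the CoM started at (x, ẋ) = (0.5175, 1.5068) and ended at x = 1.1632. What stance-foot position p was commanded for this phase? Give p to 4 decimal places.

ωT = 3.5510·0.358 = 1.271258; cosh(ωT) = 1.922907, sinh(ωT) = 1.642428
x(T) = p + (x₀−p)·cosh(ωT) + (ẋ₀/ω)·sinh(ωT) ⇒ p·(1 − cosh) = x(T) − x₀·cosh − (ẋ₀/ω)·sinh
numerator   = 1.1632 − (0.5175)·1.922907 − (1.5068/3.5510)·1.642428 = -0.528838
denominator = 1 − 1.922907 = -0.922907
p = -0.528838 / -0.922907 = 0.5730

p = 0.5730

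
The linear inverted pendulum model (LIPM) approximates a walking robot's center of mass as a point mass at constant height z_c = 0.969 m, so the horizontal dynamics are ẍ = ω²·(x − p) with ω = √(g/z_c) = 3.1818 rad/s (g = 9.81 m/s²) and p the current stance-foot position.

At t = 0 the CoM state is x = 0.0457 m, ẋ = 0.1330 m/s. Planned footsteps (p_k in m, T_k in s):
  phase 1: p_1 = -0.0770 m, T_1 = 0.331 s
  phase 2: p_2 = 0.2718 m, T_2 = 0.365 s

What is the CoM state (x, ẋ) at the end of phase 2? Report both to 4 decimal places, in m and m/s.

x = 0.4177, ẋ = 0.7836

phase 1: p=-0.0770, T=0.331, ωT=1.053176, cosh=1.607785, sinh=1.258956; start (x,ẋ)=(0.045700, 0.133000) → end (x,ẋ)=(0.172900, 0.705341)
phase 2: p=0.2718, T=0.365, ωT=1.161357, cosh=1.753663, sinh=1.440602; start (x,ẋ)=(0.172900, 0.705341) → end (x,ẋ)=(0.417715, 0.783600)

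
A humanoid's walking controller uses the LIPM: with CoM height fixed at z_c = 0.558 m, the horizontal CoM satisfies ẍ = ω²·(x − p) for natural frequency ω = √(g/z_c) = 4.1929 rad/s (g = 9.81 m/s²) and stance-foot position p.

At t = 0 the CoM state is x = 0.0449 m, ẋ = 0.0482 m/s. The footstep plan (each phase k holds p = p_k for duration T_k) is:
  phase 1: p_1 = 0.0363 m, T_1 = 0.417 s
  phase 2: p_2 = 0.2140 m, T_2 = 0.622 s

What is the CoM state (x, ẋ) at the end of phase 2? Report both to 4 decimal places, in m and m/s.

x = -0.2149, ẋ = -1.7433

phase 1: p=0.0363, T=0.417, ωT=1.748439, cosh=2.959837, sinh=2.785792; start (x,ẋ)=(0.044900, 0.048200) → end (x,ẋ)=(0.093779, 0.243117)
phase 2: p=0.2140, T=0.622, ωT=2.607984, cosh=6.822672, sinh=6.748989; start (x,ẋ)=(0.093779, 0.243117) → end (x,ẋ)=(-0.214902, -1.743287)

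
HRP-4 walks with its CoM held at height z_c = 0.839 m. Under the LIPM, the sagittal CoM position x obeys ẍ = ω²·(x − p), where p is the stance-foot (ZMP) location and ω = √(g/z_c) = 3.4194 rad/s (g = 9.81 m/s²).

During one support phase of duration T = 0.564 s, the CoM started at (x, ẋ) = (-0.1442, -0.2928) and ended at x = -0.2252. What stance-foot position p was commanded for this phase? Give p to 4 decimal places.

p = -0.2267

ωT = 3.4194·0.564 = 1.928542; cosh(ωT) = 3.512415, sinh(ωT) = 3.367055
x(T) = p + (x₀−p)·cosh(ωT) + (ẋ₀/ω)·sinh(ωT) ⇒ p·(1 − cosh) = x(T) − x₀·cosh − (ẋ₀/ω)·sinh
numerator   = -0.2252 − (-0.1442)·3.512415 − (-0.2928/3.4194)·3.367055 = 0.569608
denominator = 1 − 3.512415 = -2.512415
p = 0.569608 / -2.512415 = -0.2267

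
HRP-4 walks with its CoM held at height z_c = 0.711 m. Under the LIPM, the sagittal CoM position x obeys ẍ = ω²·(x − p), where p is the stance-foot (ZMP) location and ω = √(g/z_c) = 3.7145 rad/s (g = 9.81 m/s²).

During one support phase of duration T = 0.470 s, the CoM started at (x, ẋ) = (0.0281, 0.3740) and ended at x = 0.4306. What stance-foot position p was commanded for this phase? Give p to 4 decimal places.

ωT = 3.7145·0.470 = 1.745815; cosh(ωT) = 2.952536, sinh(ωT) = 2.778034
x(T) = p + (x₀−p)·cosh(ωT) + (ẋ₀/ω)·sinh(ωT) ⇒ p·(1 − cosh) = x(T) − x₀·cosh − (ẋ₀/ω)·sinh
numerator   = 0.4306 − (0.0281)·2.952536 − (0.3740/3.7145)·2.778034 = 0.067923
denominator = 1 − 2.952536 = -1.952536
p = 0.067923 / -1.952536 = -0.0348

p = -0.0348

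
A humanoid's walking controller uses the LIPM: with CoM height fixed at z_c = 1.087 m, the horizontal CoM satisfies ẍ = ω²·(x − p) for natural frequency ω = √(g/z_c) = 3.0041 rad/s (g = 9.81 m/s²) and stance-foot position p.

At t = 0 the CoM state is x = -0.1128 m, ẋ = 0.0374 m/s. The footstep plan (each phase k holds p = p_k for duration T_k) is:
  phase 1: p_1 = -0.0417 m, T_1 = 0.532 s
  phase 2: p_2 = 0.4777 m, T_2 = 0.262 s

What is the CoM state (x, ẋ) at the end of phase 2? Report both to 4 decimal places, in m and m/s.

x = -0.5334, ẋ = -2.3042

phase 1: p=-0.0417, T=0.532, ωT=1.598181, cosh=2.573148, sinh=2.370884; start (x,ẋ)=(-0.112800, 0.037400) → end (x,ẋ)=(-0.195134, -0.410165)
phase 2: p=0.4777, T=0.262, ωT=0.787074, cosh=1.326067, sinh=0.870892; start (x,ẋ)=(-0.195134, -0.410165) → end (x,ẋ)=(-0.533430, -2.304207)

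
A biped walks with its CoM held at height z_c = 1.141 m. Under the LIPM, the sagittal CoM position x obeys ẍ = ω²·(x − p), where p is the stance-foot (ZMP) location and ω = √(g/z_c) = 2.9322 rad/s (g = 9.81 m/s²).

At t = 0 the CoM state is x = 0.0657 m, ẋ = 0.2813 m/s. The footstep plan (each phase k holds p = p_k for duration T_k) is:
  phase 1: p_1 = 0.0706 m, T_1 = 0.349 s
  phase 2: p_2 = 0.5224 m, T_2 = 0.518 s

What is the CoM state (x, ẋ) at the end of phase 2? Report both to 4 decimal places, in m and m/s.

x = 0.0157, ẋ = -1.1724

phase 1: p=0.0706, T=0.349, ωT=1.023338, cosh=1.570930, sinh=1.211537; start (x,ẋ)=(0.065700, 0.281300) → end (x,ẋ)=(0.179131, 0.424496)
phase 2: p=0.5224, T=0.518, ωT=1.518880, cosh=2.393031, sinh=2.174074; start (x,ẋ)=(0.179131, 0.424496) → end (x,ẋ)=(0.015688, -1.172447)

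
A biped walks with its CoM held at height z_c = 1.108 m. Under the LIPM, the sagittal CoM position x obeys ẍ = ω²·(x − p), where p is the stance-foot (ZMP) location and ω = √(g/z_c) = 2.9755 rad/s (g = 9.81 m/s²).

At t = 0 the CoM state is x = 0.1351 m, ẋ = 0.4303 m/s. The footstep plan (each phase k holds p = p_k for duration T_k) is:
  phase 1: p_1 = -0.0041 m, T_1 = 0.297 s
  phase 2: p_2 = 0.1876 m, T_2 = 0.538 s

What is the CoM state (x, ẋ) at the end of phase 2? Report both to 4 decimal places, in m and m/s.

phase 1: p=-0.0041, T=0.297, ωT=0.883723, cosh=1.416567, sinh=1.003326; start (x,ẋ)=(0.135100, 0.430300) → end (x,ẋ)=(0.338182, 1.025116)
phase 2: p=0.1876, T=0.538, ωT=1.600819, cosh=2.579411, sinh=2.377680; start (x,ẋ)=(0.338182, 1.025116) → end (x,ẋ)=(1.395167, 3.709528)

x = 1.3952, ẋ = 3.7095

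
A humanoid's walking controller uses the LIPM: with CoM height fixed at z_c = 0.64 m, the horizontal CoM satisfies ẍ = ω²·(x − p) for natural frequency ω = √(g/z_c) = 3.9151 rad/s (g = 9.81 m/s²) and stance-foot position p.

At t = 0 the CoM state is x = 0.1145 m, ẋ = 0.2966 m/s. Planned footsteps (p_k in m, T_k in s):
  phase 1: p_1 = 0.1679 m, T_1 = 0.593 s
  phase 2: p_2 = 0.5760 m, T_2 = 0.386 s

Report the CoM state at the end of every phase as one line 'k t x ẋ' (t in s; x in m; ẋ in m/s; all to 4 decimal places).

1 0.5930 0.2755 0.4709
2 0.9790 0.1212 -1.4172

phase 1: p=0.1679, T=0.593, ωT=2.321654, cosh=5.145317, sinh=5.047205; start (x,ẋ)=(0.114500, 0.296600) → end (x,ẋ)=(0.275506, 0.470900)
phase 2: p=0.5760, T=0.386, ωT=1.511229, cosh=2.376467, sinh=2.155829; start (x,ẋ)=(0.275506, 0.470900) → end (x,ẋ)=(0.121185, -1.417175)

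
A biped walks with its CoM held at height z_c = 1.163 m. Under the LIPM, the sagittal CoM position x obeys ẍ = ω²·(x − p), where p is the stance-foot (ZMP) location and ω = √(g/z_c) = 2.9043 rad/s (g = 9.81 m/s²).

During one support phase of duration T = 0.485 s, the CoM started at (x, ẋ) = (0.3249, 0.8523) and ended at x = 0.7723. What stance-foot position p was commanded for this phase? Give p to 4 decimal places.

p = 0.4250

ωT = 2.9043·0.485 = 1.408586; cosh(ωT) = 2.167327, sinh(ωT) = 1.922838
x(T) = p + (x₀−p)·cosh(ωT) + (ẋ₀/ω)·sinh(ωT) ⇒ p·(1 − cosh) = x(T) − x₀·cosh − (ẋ₀/ω)·sinh
numerator   = 0.7723 − (0.3249)·2.167327 − (0.8523/2.9043)·1.922838 = -0.496144
denominator = 1 − 2.167327 = -1.167327
p = -0.496144 / -1.167327 = 0.4250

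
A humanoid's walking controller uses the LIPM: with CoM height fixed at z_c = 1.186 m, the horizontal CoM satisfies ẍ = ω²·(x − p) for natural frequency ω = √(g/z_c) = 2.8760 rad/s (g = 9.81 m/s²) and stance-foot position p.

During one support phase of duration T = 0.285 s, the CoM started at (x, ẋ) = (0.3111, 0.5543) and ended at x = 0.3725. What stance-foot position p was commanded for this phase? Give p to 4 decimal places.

ωT = 2.8760·0.285 = 0.819660; cosh(ωT) = 1.355155, sinh(ωT) = 0.914573
x(T) = p + (x₀−p)·cosh(ωT) + (ẋ₀/ω)·sinh(ωT) ⇒ p·(1 − cosh) = x(T) − x₀·cosh − (ẋ₀/ω)·sinh
numerator   = 0.3725 − (0.3111)·1.355155 − (0.5543/2.8760)·0.914573 = -0.225357
denominator = 1 − 1.355155 = -0.355155
p = -0.225357 / -0.355155 = 0.6345

p = 0.6345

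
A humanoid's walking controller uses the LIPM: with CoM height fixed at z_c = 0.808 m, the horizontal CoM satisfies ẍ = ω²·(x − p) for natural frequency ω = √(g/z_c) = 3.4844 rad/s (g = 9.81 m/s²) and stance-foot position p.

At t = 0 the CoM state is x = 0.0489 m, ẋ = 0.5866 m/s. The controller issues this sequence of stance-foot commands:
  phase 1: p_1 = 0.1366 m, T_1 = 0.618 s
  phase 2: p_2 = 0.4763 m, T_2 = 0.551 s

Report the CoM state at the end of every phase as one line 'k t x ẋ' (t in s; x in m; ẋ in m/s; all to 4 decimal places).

1 0.6180 0.4691 1.2621
2 1.1690 1.6598 4.3126

phase 1: p=0.1366, T=0.618, ωT=2.153359, cosh=4.364919, sinh=4.248826; start (x,ẋ)=(0.048900, 0.586600) → end (x,ẋ)=(0.469088, 1.262098)
phase 2: p=0.4763, T=0.551, ωT=1.919904, cosh=3.483464, sinh=3.336843; start (x,ẋ)=(0.469088, 1.262098) → end (x,ẋ)=(1.659827, 4.312617)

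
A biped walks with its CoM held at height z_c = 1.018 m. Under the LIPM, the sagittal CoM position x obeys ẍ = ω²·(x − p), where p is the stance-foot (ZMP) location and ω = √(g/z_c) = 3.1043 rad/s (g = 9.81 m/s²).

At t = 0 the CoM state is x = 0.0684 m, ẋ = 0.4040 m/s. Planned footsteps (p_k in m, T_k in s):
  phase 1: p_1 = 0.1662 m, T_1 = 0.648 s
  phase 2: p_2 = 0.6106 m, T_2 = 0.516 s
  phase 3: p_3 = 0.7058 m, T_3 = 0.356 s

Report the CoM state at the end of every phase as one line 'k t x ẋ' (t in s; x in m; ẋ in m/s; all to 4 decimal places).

1 0.6480 0.2718 0.4226
2 1.1640 0.0600 -1.4121
3 1.5200 -0.9877 -5.0607

phase 1: p=0.1662, T=0.648, ωT=2.011586, cosh=3.804471, sinh=3.670695; start (x,ẋ)=(0.068400, 0.404000) → end (x,ẋ)=(0.271835, 0.422581)
phase 2: p=0.6106, T=0.516, ωT=1.601819, cosh=2.581789, sinh=2.380260; start (x,ẋ)=(0.271835, 0.422581) → end (x,ẋ)=(0.059998, -1.412136)
phase 3: p=0.7058, T=0.356, ωT=1.105131, cosh=1.675393, sinh=1.344226; start (x,ẋ)=(0.059998, -1.412136) → end (x,ẋ)=(-0.987656, -5.060736)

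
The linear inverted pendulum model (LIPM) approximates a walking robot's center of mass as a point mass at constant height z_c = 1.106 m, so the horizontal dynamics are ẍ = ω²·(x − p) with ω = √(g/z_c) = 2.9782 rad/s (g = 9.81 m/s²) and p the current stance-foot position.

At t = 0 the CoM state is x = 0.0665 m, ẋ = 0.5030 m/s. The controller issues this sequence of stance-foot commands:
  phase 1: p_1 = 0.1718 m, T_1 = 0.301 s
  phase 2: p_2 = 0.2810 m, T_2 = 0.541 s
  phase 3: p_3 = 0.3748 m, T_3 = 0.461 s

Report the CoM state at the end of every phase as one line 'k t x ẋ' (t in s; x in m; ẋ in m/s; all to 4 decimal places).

phase 1: p=0.1718, T=0.301, ωT=0.896438, cosh=1.429439, sinh=1.021419; start (x,ẋ)=(0.066500, 0.503000) → end (x,ẋ)=(0.193792, 0.398686)
phase 2: p=0.2810, T=0.541, ωT=1.611206, cosh=2.604248, sinh=2.404601; start (x,ẋ)=(0.193792, 0.398686) → end (x,ẋ)=(0.375787, 0.413745)
phase 3: p=0.3748, T=0.461, ωT=1.372950, cosh=2.100168, sinh=1.846810; start (x,ẋ)=(0.375787, 0.413745) → end (x,ẋ)=(0.633441, 0.874364)

1 0.3010 0.1938 0.3987
2 0.8420 0.3758 0.4137
3 1.3030 0.6334 0.8744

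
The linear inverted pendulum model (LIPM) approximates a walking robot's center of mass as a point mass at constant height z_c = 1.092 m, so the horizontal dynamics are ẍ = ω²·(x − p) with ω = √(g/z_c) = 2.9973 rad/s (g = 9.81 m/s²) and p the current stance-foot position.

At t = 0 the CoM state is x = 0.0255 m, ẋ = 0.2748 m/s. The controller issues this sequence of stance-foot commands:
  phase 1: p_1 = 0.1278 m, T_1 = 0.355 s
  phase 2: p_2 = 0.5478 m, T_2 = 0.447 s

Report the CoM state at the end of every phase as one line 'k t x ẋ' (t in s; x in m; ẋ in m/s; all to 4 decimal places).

phase 1: p=0.1278, T=0.355, ωT=1.064042, cosh=1.621559, sinh=1.276501; start (x,ẋ)=(0.025500, 0.274800) → end (x,ẋ)=(0.078947, 0.054199)
phase 2: p=0.5478, T=0.447, ωT=1.339793, cosh=2.040077, sinh=1.778177; start (x,ẋ)=(0.078947, 0.054199) → end (x,ẋ)=(-0.376541, -2.388288)

1 0.3550 0.0789 0.0542
2 0.8020 -0.3765 -2.3883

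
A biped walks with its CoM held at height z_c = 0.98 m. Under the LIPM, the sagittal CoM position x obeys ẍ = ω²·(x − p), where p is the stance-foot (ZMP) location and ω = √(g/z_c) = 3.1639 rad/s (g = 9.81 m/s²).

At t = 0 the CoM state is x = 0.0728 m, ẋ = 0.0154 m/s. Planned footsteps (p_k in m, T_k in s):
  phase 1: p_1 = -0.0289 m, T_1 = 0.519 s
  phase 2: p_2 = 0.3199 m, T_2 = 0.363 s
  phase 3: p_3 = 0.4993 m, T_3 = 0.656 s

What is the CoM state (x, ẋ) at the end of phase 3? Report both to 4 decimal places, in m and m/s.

x = 2.3010, ẋ = 5.8133

phase 1: p=-0.0289, T=0.519, ωT=1.642064, cosh=2.679701, sinh=2.486121; start (x,ẋ)=(0.072800, 0.015400) → end (x,ẋ)=(0.255727, 0.841223)
phase 2: p=0.3199, T=0.363, ωT=1.148496, cosh=1.735280, sinh=1.418166; start (x,ẋ)=(0.255727, 0.841223) → end (x,ẋ)=(0.585605, 1.171815)
phase 3: p=0.4993, T=0.656, ωT=2.075518, cosh=4.047084, sinh=3.921592; start (x,ẋ)=(0.585605, 1.171815) → end (x,ẋ)=(2.301027, 5.813270)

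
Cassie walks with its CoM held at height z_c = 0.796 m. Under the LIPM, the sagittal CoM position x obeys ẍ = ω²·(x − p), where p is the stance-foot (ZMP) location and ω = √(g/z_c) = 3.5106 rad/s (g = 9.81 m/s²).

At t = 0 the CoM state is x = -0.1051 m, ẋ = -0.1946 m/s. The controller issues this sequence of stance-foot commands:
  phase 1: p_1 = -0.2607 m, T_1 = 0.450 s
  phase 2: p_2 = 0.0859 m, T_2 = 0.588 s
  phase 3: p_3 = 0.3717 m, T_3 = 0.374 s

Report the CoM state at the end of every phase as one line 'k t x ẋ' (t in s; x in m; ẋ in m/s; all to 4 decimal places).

phase 1: p=-0.2607, T=0.450, ωT=1.579770, cosh=2.529931, sinh=2.323908; start (x,ẋ)=(-0.105100, -0.194600) → end (x,ẋ)=(0.004138, 0.777109)
phase 2: p=0.0859, T=0.588, ωT=2.064233, cosh=4.003083, sinh=3.876167; start (x,ẋ)=(0.004138, 0.777109) → end (x,ẋ)=(0.616631, 1.998242)
phase 3: p=0.3717, T=0.374, ωT=1.312964, cosh=1.993099, sinh=1.724078; start (x,ẋ)=(0.616631, 1.998242) → end (x,ẋ)=(1.841222, 5.465153)

1 0.4500 0.0041 0.7771
2 1.0380 0.6166 1.9982
3 1.4120 1.8412 5.4652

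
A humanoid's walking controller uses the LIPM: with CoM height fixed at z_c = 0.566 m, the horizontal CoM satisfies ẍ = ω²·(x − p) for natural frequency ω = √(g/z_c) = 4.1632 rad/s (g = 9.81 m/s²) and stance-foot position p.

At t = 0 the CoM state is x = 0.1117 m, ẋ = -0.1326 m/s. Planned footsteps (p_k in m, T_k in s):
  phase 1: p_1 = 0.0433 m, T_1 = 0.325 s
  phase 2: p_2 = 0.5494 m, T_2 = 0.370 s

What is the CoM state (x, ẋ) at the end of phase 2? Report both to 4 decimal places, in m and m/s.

x = -0.3529, ẋ = -3.3282

phase 1: p=0.0433, T=0.325, ωT=1.353040, cosh=2.063812, sinh=1.805358; start (x,ẋ)=(0.111700, -0.132600) → end (x,ẋ)=(0.126963, 0.240438)
phase 2: p=0.5494, T=0.370, ωT=1.540384, cosh=2.440340, sinh=2.226042; start (x,ẋ)=(0.126963, 0.240438) → end (x,ẋ)=(-0.352929, -3.328165)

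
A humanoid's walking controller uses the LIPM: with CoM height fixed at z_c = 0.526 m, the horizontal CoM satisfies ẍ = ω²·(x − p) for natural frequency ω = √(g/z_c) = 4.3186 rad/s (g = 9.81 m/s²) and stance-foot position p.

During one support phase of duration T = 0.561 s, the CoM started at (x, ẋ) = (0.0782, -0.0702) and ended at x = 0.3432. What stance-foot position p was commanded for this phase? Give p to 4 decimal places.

p = 0.0022

ωT = 4.3186·0.561 = 2.422735; cosh(ωT) = 5.682667, sinh(ωT) = 5.593988
x(T) = p + (x₀−p)·cosh(ωT) + (ẋ₀/ω)·sinh(ωT) ⇒ p·(1 − cosh) = x(T) − x₀·cosh − (ẋ₀/ω)·sinh
numerator   = 0.3432 − (0.0782)·5.682667 − (-0.0702/4.3186)·5.593988 = -0.010253
denominator = 1 − 5.682667 = -4.682667
p = -0.010253 / -4.682667 = 0.0022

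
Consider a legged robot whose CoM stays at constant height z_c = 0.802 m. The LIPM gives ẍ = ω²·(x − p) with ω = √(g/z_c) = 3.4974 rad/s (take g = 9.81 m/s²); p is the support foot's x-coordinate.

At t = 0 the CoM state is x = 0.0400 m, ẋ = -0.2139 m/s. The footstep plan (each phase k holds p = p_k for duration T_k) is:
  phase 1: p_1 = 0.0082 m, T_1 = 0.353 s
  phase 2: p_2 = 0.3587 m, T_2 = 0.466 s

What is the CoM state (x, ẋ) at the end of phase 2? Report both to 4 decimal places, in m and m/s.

x = -0.8247, ẋ = -3.9172

phase 1: p=0.0082, T=0.353, ωT=1.234582, cosh=1.863949, sinh=1.572993; start (x,ẋ)=(0.040000, -0.213900) → end (x,ẋ)=(-0.028730, -0.223755)
phase 2: p=0.3587, T=0.466, ωT=1.629788, cosh=2.649383, sinh=2.453412; start (x,ẋ)=(-0.028730, -0.223755) → end (x,ẋ)=(-0.824714, -3.917181)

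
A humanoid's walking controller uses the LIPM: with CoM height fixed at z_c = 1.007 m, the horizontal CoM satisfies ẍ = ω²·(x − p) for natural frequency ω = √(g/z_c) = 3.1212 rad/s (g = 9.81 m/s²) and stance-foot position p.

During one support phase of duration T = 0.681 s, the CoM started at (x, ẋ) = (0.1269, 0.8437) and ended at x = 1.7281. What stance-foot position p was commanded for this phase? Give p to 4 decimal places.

ωT = 3.1212·0.681 = 2.125537; cosh(ωT) = 4.248383, sinh(ωT) = 4.129014
x(T) = p + (x₀−p)·cosh(ωT) + (ẋ₀/ω)·sinh(ωT) ⇒ p·(1 − cosh) = x(T) − x₀·cosh − (ẋ₀/ω)·sinh
numerator   = 1.7281 − (0.1269)·4.248383 − (0.8437/3.1212)·4.129014 = 0.072855
denominator = 1 − 4.248383 = -3.248383
p = 0.072855 / -3.248383 = -0.0224

p = -0.0224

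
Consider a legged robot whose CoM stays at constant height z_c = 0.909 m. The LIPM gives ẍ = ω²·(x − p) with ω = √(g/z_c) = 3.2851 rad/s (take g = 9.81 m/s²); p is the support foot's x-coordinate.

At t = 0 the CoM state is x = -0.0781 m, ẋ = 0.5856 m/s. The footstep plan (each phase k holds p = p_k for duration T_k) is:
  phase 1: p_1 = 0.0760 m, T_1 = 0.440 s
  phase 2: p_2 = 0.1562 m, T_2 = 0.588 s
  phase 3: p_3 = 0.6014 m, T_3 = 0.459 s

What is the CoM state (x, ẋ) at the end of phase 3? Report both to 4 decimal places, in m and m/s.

x = -0.1080, ẋ = -1.9898

phase 1: p=0.0760, T=0.440, ωT=1.445444, cosh=2.239689, sinh=2.004047; start (x,ẋ)=(-0.078100, 0.585600) → end (x,ẋ)=(0.088104, 0.297045)
phase 2: p=0.1562, T=0.588, ωT=1.931639, cosh=3.522860, sinh=3.377950; start (x,ẋ)=(0.088104, 0.297045) → end (x,ẋ)=(0.221749, 0.290796)
phase 3: p=0.6014, T=0.459, ωT=1.507861, cosh=2.369221, sinh=2.147837; start (x,ẋ)=(0.221749, 0.290796) → end (x,ẋ)=(-0.107951, -1.989805)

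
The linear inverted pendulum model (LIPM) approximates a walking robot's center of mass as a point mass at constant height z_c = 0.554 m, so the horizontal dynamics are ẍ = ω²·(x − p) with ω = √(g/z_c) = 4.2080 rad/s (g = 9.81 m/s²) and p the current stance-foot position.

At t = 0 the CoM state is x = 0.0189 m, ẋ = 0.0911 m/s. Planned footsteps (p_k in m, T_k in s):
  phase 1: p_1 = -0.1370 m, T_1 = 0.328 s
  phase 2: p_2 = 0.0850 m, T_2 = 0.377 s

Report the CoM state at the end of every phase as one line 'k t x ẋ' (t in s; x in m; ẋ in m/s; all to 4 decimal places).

phase 1: p=-0.1370, T=0.328, ωT=1.380224, cosh=2.113657, sinh=1.862135; start (x,ẋ)=(0.018900, 0.091100) → end (x,ẋ)=(0.232833, 1.414165)
phase 2: p=0.0850, T=0.377, ωT=1.586416, cosh=2.545432, sinh=2.340774; start (x,ẋ)=(0.232833, 1.414165) → end (x,ẋ)=(1.247953, 5.055812)

1 0.3280 0.2328 1.4142
2 0.7050 1.2480 5.0558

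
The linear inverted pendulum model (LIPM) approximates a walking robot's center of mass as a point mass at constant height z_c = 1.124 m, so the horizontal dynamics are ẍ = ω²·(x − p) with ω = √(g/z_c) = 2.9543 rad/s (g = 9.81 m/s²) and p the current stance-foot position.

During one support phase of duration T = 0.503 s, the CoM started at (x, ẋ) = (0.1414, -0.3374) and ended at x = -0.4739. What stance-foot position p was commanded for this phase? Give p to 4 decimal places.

p = 0.4255

ωT = 2.9543·0.503 = 1.486013; cosh(ωT) = 2.322856, sinh(ωT) = 2.096583
x(T) = p + (x₀−p)·cosh(ωT) + (ẋ₀/ω)·sinh(ωT) ⇒ p·(1 − cosh) = x(T) − x₀·cosh − (ẋ₀/ω)·sinh
numerator   = -0.4739 − (0.1414)·2.322856 − (-0.3374/2.9543)·2.096583 = -0.562909
denominator = 1 − 2.322856 = -1.322856
p = -0.562909 / -1.322856 = 0.4255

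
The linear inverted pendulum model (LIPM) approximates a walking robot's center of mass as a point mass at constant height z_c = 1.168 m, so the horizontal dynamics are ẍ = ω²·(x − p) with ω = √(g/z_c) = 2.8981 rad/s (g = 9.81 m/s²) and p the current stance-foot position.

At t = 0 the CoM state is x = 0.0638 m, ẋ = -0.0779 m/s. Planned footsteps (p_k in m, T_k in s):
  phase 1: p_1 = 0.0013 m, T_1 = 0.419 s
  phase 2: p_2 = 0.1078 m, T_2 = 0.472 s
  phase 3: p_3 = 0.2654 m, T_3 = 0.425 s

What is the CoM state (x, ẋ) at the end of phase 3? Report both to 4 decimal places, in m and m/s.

x = 0.0600, ẋ = -0.4447

phase 1: p=0.0013, T=0.419, ωT=1.214304, cosh=1.832433, sinh=1.535516; start (x,ẋ)=(0.063800, -0.077900) → end (x,ẋ)=(0.074553, 0.135383)
phase 2: p=0.1078, T=0.472, ωT=1.367903, cosh=2.090874, sinh=1.836234; start (x,ẋ)=(0.074553, 0.135383) → end (x,ẋ)=(0.124063, 0.106142)
phase 3: p=0.2654, T=0.425, ωT=1.231692, cosh=1.859412, sinh=1.567613; start (x,ẋ)=(0.124063, 0.106142) → end (x,ẋ)=(0.060010, -0.444745)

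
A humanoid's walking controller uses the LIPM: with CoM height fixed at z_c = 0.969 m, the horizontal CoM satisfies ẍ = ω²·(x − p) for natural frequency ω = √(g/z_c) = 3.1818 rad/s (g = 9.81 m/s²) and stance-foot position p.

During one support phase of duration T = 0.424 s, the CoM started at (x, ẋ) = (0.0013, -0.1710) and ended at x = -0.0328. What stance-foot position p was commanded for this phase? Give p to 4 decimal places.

ωT = 3.1818·0.424 = 1.349083; cosh(ωT) = 2.056684, sinh(ωT) = 1.797206
x(T) = p + (x₀−p)·cosh(ωT) + (ẋ₀/ω)·sinh(ωT) ⇒ p·(1 − cosh) = x(T) − x₀·cosh − (ẋ₀/ω)·sinh
numerator   = -0.0328 − (0.0013)·2.056684 − (-0.1710/3.1818)·1.797206 = 0.061114
denominator = 1 − 2.056684 = -1.056684
p = 0.061114 / -1.056684 = -0.0578

p = -0.0578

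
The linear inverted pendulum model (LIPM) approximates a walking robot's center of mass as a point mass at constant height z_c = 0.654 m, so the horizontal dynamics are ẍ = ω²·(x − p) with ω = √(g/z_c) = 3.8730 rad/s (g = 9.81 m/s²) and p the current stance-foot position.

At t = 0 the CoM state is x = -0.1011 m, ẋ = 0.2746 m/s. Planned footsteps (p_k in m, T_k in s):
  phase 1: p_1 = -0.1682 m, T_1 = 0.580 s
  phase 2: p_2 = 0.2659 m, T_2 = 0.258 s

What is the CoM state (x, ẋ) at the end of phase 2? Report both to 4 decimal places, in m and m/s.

x = 1.3681, ẋ = 4.8882

phase 1: p=-0.1682, T=0.580, ωT=2.246340, cosh=4.779430, sinh=4.673644; start (x,ẋ)=(-0.101100, 0.274600) → end (x,ẋ)=(0.483866, 2.527010)
phase 2: p=0.2659, T=0.258, ωT=0.999234, cosh=1.542181, sinh=1.174020; start (x,ẋ)=(0.483866, 2.527010) → end (x,ẋ)=(1.368054, 4.888195)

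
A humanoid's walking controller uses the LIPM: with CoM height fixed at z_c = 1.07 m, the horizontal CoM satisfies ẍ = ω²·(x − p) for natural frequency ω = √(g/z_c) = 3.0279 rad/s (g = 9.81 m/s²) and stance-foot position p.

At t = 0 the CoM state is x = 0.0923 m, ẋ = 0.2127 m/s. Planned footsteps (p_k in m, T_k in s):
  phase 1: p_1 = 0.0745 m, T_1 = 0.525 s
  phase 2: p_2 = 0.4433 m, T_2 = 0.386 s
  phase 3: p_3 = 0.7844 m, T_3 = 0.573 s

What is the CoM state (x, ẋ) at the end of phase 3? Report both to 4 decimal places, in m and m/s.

x = 0.3500, ẋ = -1.0702

phase 1: p=0.0745, T=0.525, ωT=1.589647, cosh=2.553009, sinh=2.349012; start (x,ẋ)=(0.092300, 0.212700) → end (x,ẋ)=(0.284954, 0.669629)
phase 2: p=0.4433, T=0.386, ωT=1.168769, cosh=1.764390, sinh=1.453640; start (x,ẋ)=(0.284954, 0.669629) → end (x,ẋ)=(0.485393, 0.484529)
phase 3: p=0.7844, T=0.573, ωT=1.734987, cosh=2.922627, sinh=2.746225; start (x,ẋ)=(0.485393, 0.484529) → end (x,ẋ)=(0.349968, -1.070237)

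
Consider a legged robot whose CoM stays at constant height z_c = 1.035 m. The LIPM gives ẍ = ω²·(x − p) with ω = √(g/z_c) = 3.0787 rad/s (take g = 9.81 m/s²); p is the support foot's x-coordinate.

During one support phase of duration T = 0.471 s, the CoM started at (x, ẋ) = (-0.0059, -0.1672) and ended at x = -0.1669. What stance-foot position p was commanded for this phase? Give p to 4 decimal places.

ωT = 3.0787·0.471 = 1.450068; cosh(ωT) = 2.248979, sinh(ωT) = 2.014424
x(T) = p + (x₀−p)·cosh(ωT) + (ẋ₀/ω)·sinh(ωT) ⇒ p·(1 − cosh) = x(T) − x₀·cosh − (ẋ₀/ω)·sinh
numerator   = -0.1669 − (-0.0059)·2.248979 − (-0.1672/3.0787)·2.014424 = -0.044230
denominator = 1 − 2.248979 = -1.248979
p = -0.044230 / -1.248979 = 0.0354

p = 0.0354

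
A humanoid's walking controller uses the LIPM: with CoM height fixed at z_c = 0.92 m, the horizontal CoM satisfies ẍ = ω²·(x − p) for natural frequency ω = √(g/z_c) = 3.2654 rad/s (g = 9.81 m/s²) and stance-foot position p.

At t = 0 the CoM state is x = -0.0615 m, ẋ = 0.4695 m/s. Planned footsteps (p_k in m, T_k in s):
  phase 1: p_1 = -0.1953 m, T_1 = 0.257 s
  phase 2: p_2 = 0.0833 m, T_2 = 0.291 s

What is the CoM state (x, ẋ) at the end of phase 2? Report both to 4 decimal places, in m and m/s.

phase 1: p=-0.1953, T=0.257, ωT=0.839208, cosh=1.373293, sinh=0.941240; start (x,ẋ)=(-0.061500, 0.469500) → end (x,ẋ)=(0.123778, 1.055999)
phase 2: p=0.0833, T=0.291, ωT=0.950231, cosh=1.486480, sinh=1.099828; start (x,ẋ)=(0.123778, 1.055999) → end (x,ẋ)=(0.499144, 1.715093)

x = 0.4991, ẋ = 1.7151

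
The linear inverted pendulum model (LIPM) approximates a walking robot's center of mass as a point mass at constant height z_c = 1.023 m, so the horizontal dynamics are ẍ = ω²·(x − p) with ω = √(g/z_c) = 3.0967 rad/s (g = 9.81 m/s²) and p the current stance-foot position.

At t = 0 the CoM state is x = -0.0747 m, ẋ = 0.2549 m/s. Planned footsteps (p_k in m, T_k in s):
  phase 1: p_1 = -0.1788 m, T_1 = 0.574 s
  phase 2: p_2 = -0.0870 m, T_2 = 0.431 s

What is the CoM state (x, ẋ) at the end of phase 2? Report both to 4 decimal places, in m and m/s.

x = 1.8214, ẋ = 5.9816

phase 1: p=-0.1788, T=0.574, ωT=1.777506, cosh=3.042072, sinh=2.873013; start (x,ẋ)=(-0.074700, 0.254900) → end (x,ẋ)=(0.374367, 1.701587)
phase 2: p=-0.0870, T=0.431, ωT=1.334678, cosh=2.031007, sinh=1.767764; start (x,ẋ)=(0.374367, 1.701587) → end (x,ẋ)=(1.821398, 5.981568)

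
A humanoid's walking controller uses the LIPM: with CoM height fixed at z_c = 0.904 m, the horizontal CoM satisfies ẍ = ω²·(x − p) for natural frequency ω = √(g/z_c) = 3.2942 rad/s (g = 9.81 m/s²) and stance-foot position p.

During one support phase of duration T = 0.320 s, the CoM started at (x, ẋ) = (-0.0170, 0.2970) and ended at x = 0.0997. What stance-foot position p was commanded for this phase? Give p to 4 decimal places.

p = -0.0220

ωT = 3.2942·0.320 = 1.054144; cosh(ωT) = 1.609004, sinh(ωT) = 1.260514
x(T) = p + (x₀−p)·cosh(ωT) + (ẋ₀/ω)·sinh(ωT) ⇒ p·(1 − cosh) = x(T) − x₀·cosh − (ẋ₀/ω)·sinh
numerator   = 0.0997 − (-0.0170)·1.609004 − (0.2970/3.2942)·1.260514 = 0.013407
denominator = 1 − 1.609004 = -0.609004
p = 0.013407 / -0.609004 = -0.0220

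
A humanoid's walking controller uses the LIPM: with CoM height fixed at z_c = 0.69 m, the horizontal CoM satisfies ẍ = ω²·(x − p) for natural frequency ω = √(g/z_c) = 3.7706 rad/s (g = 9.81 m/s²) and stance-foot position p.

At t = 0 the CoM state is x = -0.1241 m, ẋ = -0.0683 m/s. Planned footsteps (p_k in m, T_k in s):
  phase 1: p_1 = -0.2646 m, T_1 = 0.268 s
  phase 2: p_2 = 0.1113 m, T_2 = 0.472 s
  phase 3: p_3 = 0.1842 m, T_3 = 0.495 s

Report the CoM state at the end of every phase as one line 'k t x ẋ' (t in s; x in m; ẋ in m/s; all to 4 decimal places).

1 0.2680 -0.0676 0.5250
2 0.7400 -0.0332 -0.3425
3 1.2350 -0.8221 -3.7205

phase 1: p=-0.2646, T=0.268, ωT=1.010521, cosh=1.555530, sinh=1.191501; start (x,ẋ)=(-0.124100, -0.068300) → end (x,ẋ)=(-0.067631, 0.524978)
phase 2: p=0.1113, T=0.472, ωT=1.779723, cosh=3.048450, sinh=2.879765; start (x,ẋ)=(-0.067631, 0.524978) → end (x,ẋ)=(-0.033213, -0.342539)
phase 3: p=0.1842, T=0.495, ωT=1.866447, cosh=3.309978, sinh=3.155306; start (x,ẋ)=(-0.033213, -0.342539) → end (x,ẋ)=(-0.822077, -3.720451)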